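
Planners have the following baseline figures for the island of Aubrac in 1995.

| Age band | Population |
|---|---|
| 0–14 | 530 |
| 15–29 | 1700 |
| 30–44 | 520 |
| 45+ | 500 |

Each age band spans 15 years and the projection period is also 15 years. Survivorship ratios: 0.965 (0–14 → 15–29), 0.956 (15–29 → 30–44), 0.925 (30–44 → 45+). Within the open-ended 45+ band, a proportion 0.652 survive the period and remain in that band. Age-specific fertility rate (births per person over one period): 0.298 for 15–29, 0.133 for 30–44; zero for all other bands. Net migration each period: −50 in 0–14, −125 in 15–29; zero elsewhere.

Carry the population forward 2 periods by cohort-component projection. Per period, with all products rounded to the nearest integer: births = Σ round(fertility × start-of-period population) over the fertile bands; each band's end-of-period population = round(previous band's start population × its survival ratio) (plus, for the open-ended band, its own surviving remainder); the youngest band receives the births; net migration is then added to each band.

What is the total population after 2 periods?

After projecting period 1:
Births: 1700 × 0.298 = 507 ; 520 × 0.133 = 69 → total 576
15–29: 530 × 0.965 = 511
30–44: 1700 × 0.956 = 1625
45+: 520 × 0.925 + 500 × 0.652 = 481 + 326 = 807
Net migration: 0–14 − 50 → 526; 15–29 − 125 → 386
Population now: 0–14=526, 15–29=386, 30–44=1625, 45+=807
After projecting period 2:
Births: 386 × 0.298 = 115 ; 1625 × 0.133 = 216 → total 331
15–29: 526 × 0.965 = 508
30–44: 386 × 0.956 = 369
45+: 1625 × 0.925 + 807 × 0.652 = 1503 + 526 = 2029
Net migration: 0–14 − 50 → 281; 15–29 − 125 → 383
Population now: 0–14=281, 15–29=383, 30–44=369, 45+=2029
Total after period 2: 281 + 383 + 369 + 2029 = 3062

3062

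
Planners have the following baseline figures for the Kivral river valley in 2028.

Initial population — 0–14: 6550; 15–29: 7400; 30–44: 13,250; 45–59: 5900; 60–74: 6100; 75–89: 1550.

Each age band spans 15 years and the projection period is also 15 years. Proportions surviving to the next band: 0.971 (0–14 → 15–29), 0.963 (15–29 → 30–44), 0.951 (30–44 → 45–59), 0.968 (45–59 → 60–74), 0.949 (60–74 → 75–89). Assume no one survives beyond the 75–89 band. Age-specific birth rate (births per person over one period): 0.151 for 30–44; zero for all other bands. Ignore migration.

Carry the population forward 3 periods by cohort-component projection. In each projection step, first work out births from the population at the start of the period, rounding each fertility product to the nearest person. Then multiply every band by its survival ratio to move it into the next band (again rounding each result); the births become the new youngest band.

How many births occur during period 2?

Period 1.
Births: 13250 * 0.151 = 2001
15–29: 6550 * 0.971 = 6360
30–44: 7400 * 0.963 = 7126
45–59: 13250 * 0.951 = 12601
60–74: 5900 * 0.968 = 5711
75–89: 6100 * 0.949 = 5789
→ [2001, 6360, 7126, 12601, 5711, 5789]
Period 2.
Births: 7126 * 0.151 = 1076
15–29: 2001 * 0.971 = 1943
30–44: 6360 * 0.963 = 6125
45–59: 7126 * 0.951 = 6777
60–74: 12601 * 0.968 = 12198
75–89: 5711 * 0.949 = 5420
→ [1076, 1943, 6125, 6777, 12198, 5420]

1076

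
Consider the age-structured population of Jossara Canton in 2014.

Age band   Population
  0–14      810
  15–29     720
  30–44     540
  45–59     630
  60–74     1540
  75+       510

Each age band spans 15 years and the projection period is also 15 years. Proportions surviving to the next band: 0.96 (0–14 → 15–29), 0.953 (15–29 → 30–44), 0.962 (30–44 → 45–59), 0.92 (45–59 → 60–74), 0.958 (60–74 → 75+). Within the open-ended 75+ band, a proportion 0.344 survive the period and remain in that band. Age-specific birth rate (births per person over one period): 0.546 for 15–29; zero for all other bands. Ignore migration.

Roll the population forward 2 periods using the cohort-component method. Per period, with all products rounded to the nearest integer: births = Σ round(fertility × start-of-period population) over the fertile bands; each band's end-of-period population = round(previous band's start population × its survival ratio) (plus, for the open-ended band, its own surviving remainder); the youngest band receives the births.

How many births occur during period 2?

425

Numbering the bands 1..6 from youngest to oldest:
[period 1]
Births: 720 * 0.546 = 393
Band 2: 810 * 0.96 = 778
Band 3: 720 * 0.953 = 686
Band 4: 540 * 0.962 = 519
Band 5: 630 * 0.92 = 580
Band 6: 1540 * 0.958 + 510 * 0.344 = 1475 + 175 = 1650
→ [393, 778, 686, 519, 580, 1650]
[period 2]
Births: 778 * 0.546 = 425
Band 2: 393 * 0.96 = 377
Band 3: 778 * 0.953 = 741
Band 4: 686 * 0.962 = 660
Band 5: 519 * 0.92 = 477
Band 6: 580 * 0.958 + 1650 * 0.344 = 556 + 568 = 1124
→ [425, 377, 741, 660, 477, 1124]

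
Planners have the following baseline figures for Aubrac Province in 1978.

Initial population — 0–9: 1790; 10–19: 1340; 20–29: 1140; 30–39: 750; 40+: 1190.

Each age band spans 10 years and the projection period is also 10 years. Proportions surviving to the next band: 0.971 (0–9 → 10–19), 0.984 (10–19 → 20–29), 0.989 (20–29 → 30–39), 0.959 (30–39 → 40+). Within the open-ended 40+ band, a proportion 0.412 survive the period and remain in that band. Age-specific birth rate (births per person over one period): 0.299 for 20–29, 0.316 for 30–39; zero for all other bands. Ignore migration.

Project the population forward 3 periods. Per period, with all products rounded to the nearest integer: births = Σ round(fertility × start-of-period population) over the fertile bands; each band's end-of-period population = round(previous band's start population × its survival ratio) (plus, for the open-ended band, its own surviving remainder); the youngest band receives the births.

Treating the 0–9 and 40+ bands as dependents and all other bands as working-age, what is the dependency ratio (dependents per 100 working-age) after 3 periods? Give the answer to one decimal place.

Let band 1 be 0–9 through band 5 = 40+.
Period 1:
Births: 1140 × 0.299 = 341, 750 × 0.316 = 237 — total 578
Band 2: 1790 × 0.971 = 1738
Band 3: 1340 × 0.984 = 1319
Band 4: 1140 × 0.989 = 1127
Band 5: 750 × 0.959 + 1190 × 0.412 = 719 + 490 = 1209
End of period: [578, 1738, 1319, 1127, 1209]
Period 2:
Births: 1319 × 0.299 = 394, 1127 × 0.316 = 356 — total 750
Band 2: 578 × 0.971 = 561
Band 3: 1738 × 0.984 = 1710
Band 4: 1319 × 0.989 = 1304
Band 5: 1127 × 0.959 + 1209 × 0.412 = 1081 + 498 = 1579
End of period: [750, 561, 1710, 1304, 1579]
Period 3:
Births: 1710 × 0.299 = 511, 1304 × 0.316 = 412 — total 923
Band 2: 750 × 0.971 = 728
Band 3: 561 × 0.984 = 552
Band 4: 1710 × 0.989 = 1691
Band 5: 1304 × 0.959 + 1579 × 0.412 = 1251 + 651 = 1902
End of period: [923, 728, 552, 1691, 1902]
Dependents (band 0–9 + band 40+) = 923 + 1902 = 2825; working-age = 2971; ratio = 2825/2971 × 100 = 95.1

95.1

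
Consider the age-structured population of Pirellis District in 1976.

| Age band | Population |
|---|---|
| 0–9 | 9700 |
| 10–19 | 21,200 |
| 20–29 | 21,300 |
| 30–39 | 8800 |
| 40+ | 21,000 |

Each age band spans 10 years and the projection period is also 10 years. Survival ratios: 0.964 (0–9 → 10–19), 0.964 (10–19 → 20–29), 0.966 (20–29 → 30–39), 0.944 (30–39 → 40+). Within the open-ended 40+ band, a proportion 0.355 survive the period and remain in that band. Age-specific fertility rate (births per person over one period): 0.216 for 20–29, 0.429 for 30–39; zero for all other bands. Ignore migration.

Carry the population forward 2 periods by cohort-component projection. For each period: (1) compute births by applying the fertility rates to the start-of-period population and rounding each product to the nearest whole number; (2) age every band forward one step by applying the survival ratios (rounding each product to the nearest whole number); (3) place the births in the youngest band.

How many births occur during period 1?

After projecting period 1:
Births: 21300 * 0.216 = 4601, 8800 * 0.429 = 3775 → 8376
10–19: 9700 * 0.964 = 9351
20–29: 21200 * 0.964 = 20437
30–39: 21300 * 0.966 = 20576
40+: 8800 * 0.944 + 21000 * 0.355 = 8307 + 7455 = 15762
→ [8376, 9351, 20437, 20576, 15762]

8376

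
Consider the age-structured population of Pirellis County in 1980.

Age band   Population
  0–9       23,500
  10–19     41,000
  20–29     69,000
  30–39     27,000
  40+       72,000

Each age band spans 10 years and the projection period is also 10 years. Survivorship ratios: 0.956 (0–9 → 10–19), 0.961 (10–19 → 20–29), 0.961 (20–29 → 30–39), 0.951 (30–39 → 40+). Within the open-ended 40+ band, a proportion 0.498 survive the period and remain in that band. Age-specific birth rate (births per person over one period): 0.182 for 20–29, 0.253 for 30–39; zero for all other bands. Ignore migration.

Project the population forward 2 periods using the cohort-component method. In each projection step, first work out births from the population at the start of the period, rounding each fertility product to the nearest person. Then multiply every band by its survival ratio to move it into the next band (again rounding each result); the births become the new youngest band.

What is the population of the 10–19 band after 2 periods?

18536

Numbering the groups 1..5 from youngest to oldest:
Period 1.
Births: 69000 × 0.182 = 12558 ; 27000 × 0.253 = 6831 → total 19389
Group 2: 23500 × 0.956 = 22466
Group 3: 41000 × 0.961 = 39401
Group 4: 69000 × 0.961 = 66309
Group 5: 27000 × 0.951 + 72000 × 0.498 = 25677 + 35856 = 61533
End of period: [19389, 22466, 39401, 66309, 61533]
Period 2.
Births: 39401 × 0.182 = 7171 ; 66309 × 0.253 = 16776 → total 23947
Group 2: 19389 × 0.956 = 18536
Group 3: 22466 × 0.961 = 21590
Group 4: 39401 × 0.961 = 37864
Group 5: 66309 × 0.951 + 61533 × 0.498 = 63060 + 30643 = 93703
End of period: [23947, 18536, 21590, 37864, 93703]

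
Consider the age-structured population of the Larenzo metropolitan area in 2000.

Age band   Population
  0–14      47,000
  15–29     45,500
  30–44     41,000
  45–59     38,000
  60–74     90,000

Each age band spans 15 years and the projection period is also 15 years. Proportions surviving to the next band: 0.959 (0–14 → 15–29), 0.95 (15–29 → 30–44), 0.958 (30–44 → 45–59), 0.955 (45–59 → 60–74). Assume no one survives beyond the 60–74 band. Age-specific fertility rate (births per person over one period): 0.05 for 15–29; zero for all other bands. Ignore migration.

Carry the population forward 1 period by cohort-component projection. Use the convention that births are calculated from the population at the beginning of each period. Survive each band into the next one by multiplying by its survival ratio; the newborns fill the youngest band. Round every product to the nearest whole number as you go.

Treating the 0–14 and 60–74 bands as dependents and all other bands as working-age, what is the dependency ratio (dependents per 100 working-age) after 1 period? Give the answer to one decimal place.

Let band 1 be 0–14 through band 5 = 60–74.
— Period 1 —
Births: 45500 × 0.05 = 2275
Band 2: 47000 × 0.959 = 45073
Band 3: 45500 × 0.95 = 43225
Band 4: 41000 × 0.958 = 39278
Band 5: 38000 × 0.955 = 36290
Population now: 0–14=2275, 15–29=45073, 30–44=43225, 45–59=39278, 60–74=36290
Dependents (band 0–14 + band 60–74) = 2275 + 36290 = 38565; working-age = 127576; ratio = 38565/127576 × 100 = 30.2

30.2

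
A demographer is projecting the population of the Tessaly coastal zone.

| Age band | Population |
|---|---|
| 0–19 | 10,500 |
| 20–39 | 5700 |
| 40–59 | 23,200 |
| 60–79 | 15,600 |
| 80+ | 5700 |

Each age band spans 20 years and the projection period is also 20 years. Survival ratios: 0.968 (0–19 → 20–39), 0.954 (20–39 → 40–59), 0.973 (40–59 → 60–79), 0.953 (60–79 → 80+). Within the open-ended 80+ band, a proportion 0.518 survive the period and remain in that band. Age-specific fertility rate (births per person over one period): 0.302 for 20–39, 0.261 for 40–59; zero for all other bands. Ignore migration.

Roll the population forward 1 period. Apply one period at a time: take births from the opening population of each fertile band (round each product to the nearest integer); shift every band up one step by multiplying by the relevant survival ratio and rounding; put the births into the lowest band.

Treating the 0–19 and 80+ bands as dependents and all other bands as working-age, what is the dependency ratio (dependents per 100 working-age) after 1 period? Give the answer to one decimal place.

After projecting period 1:
Births: 5700 × 0.302 = 1721 ; 23200 × 0.261 = 6055 → 7776
20–39: 10500 × 0.968 = 10164
40–59: 5700 × 0.954 = 5438
60–79: 23200 × 0.973 = 22574
80+: 15600 × 0.953 + 5700 × 0.518 = 14867 + 2953 = 17820
→ [7776, 10164, 5438, 22574, 17820]
Dependents (band 0–19 + band 80+) = 7776 + 17820 = 25596; working-age = 38176; ratio = 25596/38176 × 100 = 67.0

67.0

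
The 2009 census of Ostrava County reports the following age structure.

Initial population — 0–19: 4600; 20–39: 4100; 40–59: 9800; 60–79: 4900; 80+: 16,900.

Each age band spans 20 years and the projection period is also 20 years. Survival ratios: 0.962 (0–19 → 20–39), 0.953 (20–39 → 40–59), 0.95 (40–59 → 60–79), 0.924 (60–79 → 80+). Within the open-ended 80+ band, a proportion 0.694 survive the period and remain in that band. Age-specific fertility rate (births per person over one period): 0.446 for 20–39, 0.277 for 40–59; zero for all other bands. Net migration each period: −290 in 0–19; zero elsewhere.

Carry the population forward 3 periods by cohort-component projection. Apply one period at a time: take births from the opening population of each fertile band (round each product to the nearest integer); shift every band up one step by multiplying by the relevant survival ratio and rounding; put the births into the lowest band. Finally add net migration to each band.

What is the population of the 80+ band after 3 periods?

(Bands numbered youngest = 1 to oldest = 5.)
Period 1:
Births: 4100 * 0.446 = 1829 ; 9800 * 0.277 = 2715 ⇒ total 4544
Band 2: 4600 * 0.962 = 4425
Band 3: 4100 * 0.953 = 3907
Band 4: 9800 * 0.95 = 9310
Band 5: 4900 * 0.924 + 16900 * 0.694 = 4528 + 11729 = 16257
Net migration: Band 1 − 290 → 4254
Giving 4254 / 4425 / 3907 / 9310 / 16257.
Period 2:
Births: 4425 * 0.446 = 1974 ; 3907 * 0.277 = 1082 ⇒ total 3056
Band 2: 4254 * 0.962 = 4092
Band 3: 4425 * 0.953 = 4217
Band 4: 3907 * 0.95 = 3712
Band 5: 9310 * 0.924 + 16257 * 0.694 = 8602 + 11282 = 19884
Net migration: Band 1 − 290 → 2766
Giving 2766 / 4092 / 4217 / 3712 / 19884.
Period 3:
Births: 4092 * 0.446 = 1825 ; 4217 * 0.277 = 1168 ⇒ total 2993
Band 2: 2766 * 0.962 = 2661
Band 3: 4092 * 0.953 = 3900
Band 4: 4217 * 0.95 = 4006
Band 5: 3712 * 0.924 + 19884 * 0.694 = 3430 + 13799 = 17229
Net migration: Band 1 − 290 → 2703
Giving 2703 / 2661 / 3900 / 4006 / 17229.

17229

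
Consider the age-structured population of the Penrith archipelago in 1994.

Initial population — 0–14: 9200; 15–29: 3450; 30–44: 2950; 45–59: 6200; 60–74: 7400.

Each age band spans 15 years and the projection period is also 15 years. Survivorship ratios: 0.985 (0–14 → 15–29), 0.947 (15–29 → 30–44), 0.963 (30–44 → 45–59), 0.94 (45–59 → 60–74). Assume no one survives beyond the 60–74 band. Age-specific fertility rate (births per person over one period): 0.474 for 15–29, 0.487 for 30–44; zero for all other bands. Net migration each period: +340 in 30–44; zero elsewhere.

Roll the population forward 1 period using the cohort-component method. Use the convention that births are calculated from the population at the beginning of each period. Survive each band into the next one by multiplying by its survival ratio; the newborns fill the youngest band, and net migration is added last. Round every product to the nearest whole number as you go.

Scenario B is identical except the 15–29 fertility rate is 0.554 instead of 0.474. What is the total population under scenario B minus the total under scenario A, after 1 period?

Call the bands 1 to 5, youngest first.
After projecting period 1:
Births: 3450 * 0.474 = 1635 ; 2950 * 0.487 = 1437 → 3072
Band 2: 9200 * 0.985 = 9062
Band 3: 3450 * 0.947 = 3267
Band 4: 2950 * 0.963 = 2841
Band 5: 6200 * 0.94 = 5828
Net migration: Band 3 + 340 → 3607
Population now: 0–14=3072, 15–29=9062, 30–44=3607, 45–59=2841, 60–74=5828
Scenario A total after 1 period: 24410
Scenario B projection —
After projecting period 1:
Births: 3450 * 0.554 = 1911 ; 2950 * 0.487 = 1437 → 3348
Band 2: 9200 * 0.985 = 9062
Band 3: 3450 * 0.947 = 3267
Band 4: 2950 * 0.963 = 2841
Band 5: 6200 * 0.94 = 5828
Net migration: Band 3 + 340 → 3607
Population now: 0–14=3348, 15–29=9062, 30–44=3607, 45–59=2841, 60–74=5828
Scenario B total after 1 period: 24686
Difference B − A = 24686 − 24410 = 276

276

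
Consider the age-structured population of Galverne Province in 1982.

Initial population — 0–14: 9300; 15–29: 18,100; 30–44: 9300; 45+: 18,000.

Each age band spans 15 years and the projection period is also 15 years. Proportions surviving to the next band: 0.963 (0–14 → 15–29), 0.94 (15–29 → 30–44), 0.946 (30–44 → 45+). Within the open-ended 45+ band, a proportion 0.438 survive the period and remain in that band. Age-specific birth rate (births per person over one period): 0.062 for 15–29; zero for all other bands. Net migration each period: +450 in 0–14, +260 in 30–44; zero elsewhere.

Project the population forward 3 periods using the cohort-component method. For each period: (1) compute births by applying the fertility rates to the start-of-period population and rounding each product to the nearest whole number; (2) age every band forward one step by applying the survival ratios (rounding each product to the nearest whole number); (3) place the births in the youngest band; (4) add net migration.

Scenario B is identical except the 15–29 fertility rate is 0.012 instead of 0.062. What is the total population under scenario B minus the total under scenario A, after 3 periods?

-1338

Let group 1 be 0–14 through group 4 = 45+.
After projecting period 1:
Births: 18100 × 0.062 = 1122
Group 2: 9300 × 0.963 = 8956
Group 3: 18100 × 0.94 = 17014
Group 4: 9300 × 0.946 + 18000 × 0.438 = 8798 + 7884 = 16682
Net migration: Group 1 + 450 → 1572; Group 3 + 260 → 17274
Giving 1572 / 8956 / 17274 / 16682.
After projecting period 2:
Births: 8956 × 0.062 = 555
Group 2: 1572 × 0.963 = 1514
Group 3: 8956 × 0.94 = 8419
Group 4: 17274 × 0.946 + 16682 × 0.438 = 16341 + 7307 = 23648
Net migration: Group 1 + 450 → 1005; Group 3 + 260 → 8679
Giving 1005 / 1514 / 8679 / 23648.
After projecting period 3:
Births: 1514 × 0.062 = 94
Group 2: 1005 × 0.963 = 968
Group 3: 1514 × 0.94 = 1423
Group 4: 8679 × 0.946 + 23648 × 0.438 = 8210 + 10358 = 18568
Net migration: Group 1 + 450 → 544; Group 3 + 260 → 1683
Giving 544 / 968 / 1683 / 18568.
Scenario A total after 3 periods: 21763
Scenario B projection —
After projecting period 1:
Births: 18100 × 0.012 = 217
Group 2: 9300 × 0.963 = 8956
Group 3: 18100 × 0.94 = 17014
Group 4: 9300 × 0.946 + 18000 × 0.438 = 8798 + 7884 = 16682
Net migration: Group 1 + 450 → 667; Group 3 + 260 → 17274
Giving 667 / 8956 / 17274 / 16682.
After projecting period 2:
Births: 8956 × 0.012 = 107
Group 2: 667 × 0.963 = 642
Group 3: 8956 × 0.94 = 8419
Group 4: 17274 × 0.946 + 16682 × 0.438 = 16341 + 7307 = 23648
Net migration: Group 1 + 450 → 557; Group 3 + 260 → 8679
Giving 557 / 642 / 8679 / 23648.
After projecting period 3:
Births: 642 × 0.012 = 8
Group 2: 557 × 0.963 = 536
Group 3: 642 × 0.94 = 603
Group 4: 8679 × 0.946 + 23648 × 0.438 = 8210 + 10358 = 18568
Net migration: Group 1 + 450 → 458; Group 3 + 260 → 863
Giving 458 / 536 / 863 / 18568.
Scenario B total after 3 periods: 20425
Difference B − A = 20425 − 21763 = -1338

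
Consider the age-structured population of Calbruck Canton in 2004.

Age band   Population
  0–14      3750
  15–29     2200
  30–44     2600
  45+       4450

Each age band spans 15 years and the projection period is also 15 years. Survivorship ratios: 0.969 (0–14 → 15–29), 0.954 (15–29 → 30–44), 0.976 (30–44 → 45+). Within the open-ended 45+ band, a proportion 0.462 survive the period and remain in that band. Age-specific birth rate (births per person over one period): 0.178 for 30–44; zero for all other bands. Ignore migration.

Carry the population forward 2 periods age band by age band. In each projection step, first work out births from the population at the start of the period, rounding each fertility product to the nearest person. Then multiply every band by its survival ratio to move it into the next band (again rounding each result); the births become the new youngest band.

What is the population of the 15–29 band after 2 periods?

[period 1]
Births: 2600 * 0.178 = 463
15–29: 3750 * 0.969 = 3634
30–44: 2200 * 0.954 = 2099
45+: 2600 * 0.976 + 4450 * 0.462 = 2538 + 2056 = 4594
→ [463, 3634, 2099, 4594]
[period 2]
Births: 2099 * 0.178 = 374
15–29: 463 * 0.969 = 449
30–44: 3634 * 0.954 = 3467
45+: 2099 * 0.976 + 4594 * 0.462 = 2049 + 2122 = 4171
→ [374, 449, 3467, 4171]

449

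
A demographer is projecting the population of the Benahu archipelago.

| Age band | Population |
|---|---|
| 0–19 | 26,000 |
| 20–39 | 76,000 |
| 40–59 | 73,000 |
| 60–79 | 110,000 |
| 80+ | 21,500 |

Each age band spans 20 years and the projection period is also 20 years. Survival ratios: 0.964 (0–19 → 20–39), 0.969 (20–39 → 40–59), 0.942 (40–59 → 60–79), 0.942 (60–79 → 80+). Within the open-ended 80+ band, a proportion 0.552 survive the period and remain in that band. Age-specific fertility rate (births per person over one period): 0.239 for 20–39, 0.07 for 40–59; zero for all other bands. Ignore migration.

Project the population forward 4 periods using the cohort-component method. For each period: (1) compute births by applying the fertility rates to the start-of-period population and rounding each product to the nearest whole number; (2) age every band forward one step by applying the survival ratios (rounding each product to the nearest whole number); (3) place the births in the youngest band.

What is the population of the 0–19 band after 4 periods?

Period 1:
Births: 76000 × 0.239 = 18164, 73000 × 0.07 = 5110 → total 23274
20–39: 26000 × 0.964 = 25064
40–59: 76000 × 0.969 = 73644
60–79: 73000 × 0.942 = 68766
80+: 110000 × 0.942 + 21500 × 0.552 = 103620 + 11868 = 115488
Giving 23274 / 25064 / 73644 / 68766 / 115488.
Period 2:
Births: 25064 × 0.239 = 5990, 73644 × 0.07 = 5155 → total 11145
20–39: 23274 × 0.964 = 22436
40–59: 25064 × 0.969 = 24287
60–79: 73644 × 0.942 = 69373
80+: 68766 × 0.942 + 115488 × 0.552 = 64778 + 63749 = 128527
Giving 11145 / 22436 / 24287 / 69373 / 128527.
Period 3:
Births: 22436 × 0.239 = 5362, 24287 × 0.07 = 1700 → total 7062
20–39: 11145 × 0.964 = 10744
40–59: 22436 × 0.969 = 21740
60–79: 24287 × 0.942 = 22878
80+: 69373 × 0.942 + 128527 × 0.552 = 65349 + 70947 = 136296
Giving 7062 / 10744 / 21740 / 22878 / 136296.
Period 4:
Births: 10744 × 0.239 = 2568, 21740 × 0.07 = 1522 → total 4090
20–39: 7062 × 0.964 = 6808
40–59: 10744 × 0.969 = 10411
60–79: 21740 × 0.942 = 20479
80+: 22878 × 0.942 + 136296 × 0.552 = 21551 + 75235 = 96786
Giving 4090 / 6808 / 10411 / 20479 / 96786.

4090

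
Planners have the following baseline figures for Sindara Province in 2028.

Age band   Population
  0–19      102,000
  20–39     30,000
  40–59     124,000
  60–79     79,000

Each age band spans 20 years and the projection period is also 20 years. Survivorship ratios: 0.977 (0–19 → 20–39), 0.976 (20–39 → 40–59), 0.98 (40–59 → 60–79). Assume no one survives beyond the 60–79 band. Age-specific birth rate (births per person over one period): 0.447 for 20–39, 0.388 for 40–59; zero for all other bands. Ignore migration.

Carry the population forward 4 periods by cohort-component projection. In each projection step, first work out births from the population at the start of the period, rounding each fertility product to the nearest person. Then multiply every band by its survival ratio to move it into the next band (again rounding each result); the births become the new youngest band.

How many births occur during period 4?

Numbering the bands 1..4 from youngest to oldest:
After projecting period 1:
Births: 30000 * 0.447 = 13410, 124000 * 0.388 = 48112 — total 61522
Band 2: 102000 * 0.977 = 99654
Band 3: 30000 * 0.976 = 29280
Band 4: 124000 * 0.98 = 121520
Giving 61522 / 99654 / 29280 / 121520.
After projecting period 2:
Births: 99654 * 0.447 = 44545, 29280 * 0.388 = 11361 — total 55906
Band 2: 61522 * 0.977 = 60107
Band 3: 99654 * 0.976 = 97262
Band 4: 29280 * 0.98 = 28694
Giving 55906 / 60107 / 97262 / 28694.
After projecting period 3:
Births: 60107 * 0.447 = 26868, 97262 * 0.388 = 37738 — total 64606
Band 2: 55906 * 0.977 = 54620
Band 3: 60107 * 0.976 = 58664
Band 4: 97262 * 0.98 = 95317
Giving 64606 / 54620 / 58664 / 95317.
After projecting period 4:
Births: 54620 * 0.447 = 24415, 58664 * 0.388 = 22762 — total 47177
Band 2: 64606 * 0.977 = 63120
Band 3: 54620 * 0.976 = 53309
Band 4: 58664 * 0.98 = 57491
Giving 47177 / 63120 / 53309 / 57491.

47177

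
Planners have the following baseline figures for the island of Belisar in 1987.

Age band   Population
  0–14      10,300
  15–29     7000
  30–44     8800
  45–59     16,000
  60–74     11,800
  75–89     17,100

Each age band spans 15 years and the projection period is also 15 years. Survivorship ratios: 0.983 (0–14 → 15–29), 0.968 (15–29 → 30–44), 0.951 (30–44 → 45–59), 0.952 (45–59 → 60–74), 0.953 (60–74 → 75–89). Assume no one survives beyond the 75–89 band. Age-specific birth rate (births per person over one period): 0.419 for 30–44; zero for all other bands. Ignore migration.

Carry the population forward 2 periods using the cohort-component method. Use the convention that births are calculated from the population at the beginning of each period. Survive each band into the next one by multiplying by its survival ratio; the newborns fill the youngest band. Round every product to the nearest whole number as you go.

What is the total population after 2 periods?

45191

(Groups numbered youngest = 1 to oldest = 6.)
[period 1]
Births: 8800 × 0.419 = 3687
Group 2: 10300 × 0.983 = 10125
Group 3: 7000 × 0.968 = 6776
Group 4: 8800 × 0.951 = 8369
Group 5: 16000 × 0.952 = 15232
Group 6: 11800 × 0.953 = 11245
Population now: 0–14=3687, 15–29=10125, 30–44=6776, 45–59=8369, 60–74=15232, 75–89=11245
[period 2]
Births: 6776 × 0.419 = 2839
Group 2: 3687 × 0.983 = 3624
Group 3: 10125 × 0.968 = 9801
Group 4: 6776 × 0.951 = 6444
Group 5: 8369 × 0.952 = 7967
Group 6: 15232 × 0.953 = 14516
Population now: 0–14=2839, 15–29=3624, 30–44=9801, 45–59=6444, 60–74=7967, 75–89=14516
Total after period 2: 2839 + 3624 + 9801 + 6444 + 7967 + 14516 = 45191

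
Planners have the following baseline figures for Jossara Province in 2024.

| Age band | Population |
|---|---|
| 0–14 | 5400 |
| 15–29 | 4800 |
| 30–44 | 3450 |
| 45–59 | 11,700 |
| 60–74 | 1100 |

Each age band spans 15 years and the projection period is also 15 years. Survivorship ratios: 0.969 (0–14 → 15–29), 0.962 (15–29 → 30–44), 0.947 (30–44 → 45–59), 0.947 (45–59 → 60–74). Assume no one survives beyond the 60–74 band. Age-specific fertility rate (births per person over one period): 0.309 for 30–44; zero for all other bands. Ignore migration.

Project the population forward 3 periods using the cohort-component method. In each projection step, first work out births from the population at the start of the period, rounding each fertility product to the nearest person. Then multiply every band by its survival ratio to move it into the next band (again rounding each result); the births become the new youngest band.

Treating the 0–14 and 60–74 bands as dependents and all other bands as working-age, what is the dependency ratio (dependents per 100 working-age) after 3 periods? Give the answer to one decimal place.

Call the bands 1 to 5, youngest first.
[period 1]
Births: 3450 × 0.309 = 1066
Band 2: 5400 × 0.969 = 5233
Band 3: 4800 × 0.962 = 4618
Band 4: 3450 × 0.947 = 3267
Band 5: 11700 × 0.947 = 11080
→ [1066, 5233, 4618, 3267, 11080]
[period 2]
Births: 4618 × 0.309 = 1427
Band 2: 1066 × 0.969 = 1033
Band 3: 5233 × 0.962 = 5034
Band 4: 4618 × 0.947 = 4373
Band 5: 3267 × 0.947 = 3094
→ [1427, 1033, 5034, 4373, 3094]
[period 3]
Births: 5034 × 0.309 = 1556
Band 2: 1427 × 0.969 = 1383
Band 3: 1033 × 0.962 = 994
Band 4: 5034 × 0.947 = 4767
Band 5: 4373 × 0.947 = 4141
→ [1556, 1383, 994, 4767, 4141]
Dependents (band 0–14 + band 60–74) = 1556 + 4141 = 5697; working-age = 7144; ratio = 5697/7144 × 100 = 79.7

79.7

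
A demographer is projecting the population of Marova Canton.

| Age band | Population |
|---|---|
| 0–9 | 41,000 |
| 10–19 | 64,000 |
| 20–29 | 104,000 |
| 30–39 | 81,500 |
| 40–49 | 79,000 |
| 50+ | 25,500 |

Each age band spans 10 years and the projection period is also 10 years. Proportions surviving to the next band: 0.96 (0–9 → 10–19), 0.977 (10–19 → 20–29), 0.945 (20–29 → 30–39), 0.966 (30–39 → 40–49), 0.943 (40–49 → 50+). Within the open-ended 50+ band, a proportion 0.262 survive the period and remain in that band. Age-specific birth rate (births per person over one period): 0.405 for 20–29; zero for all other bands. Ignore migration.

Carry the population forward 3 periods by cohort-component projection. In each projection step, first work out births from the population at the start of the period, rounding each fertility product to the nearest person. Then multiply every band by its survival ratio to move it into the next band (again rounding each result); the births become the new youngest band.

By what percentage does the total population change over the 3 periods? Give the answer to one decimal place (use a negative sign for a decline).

Period 1:
Births: 104000 × 0.405 = 42120
10–19: 41000 × 0.96 = 39360
20–29: 64000 × 0.977 = 62528
30–39: 104000 × 0.945 = 98280
40–49: 81500 × 0.966 = 78729
50+: 79000 × 0.943 + 25500 × 0.262 = 74497 + 6681 = 81178
→ [42120, 39360, 62528, 98280, 78729, 81178]
Period 2:
Births: 62528 × 0.405 = 25324
10–19: 42120 × 0.96 = 40435
20–29: 39360 × 0.977 = 38455
30–39: 62528 × 0.945 = 59089
40–49: 98280 × 0.966 = 94938
50+: 78729 × 0.943 + 81178 × 0.262 = 74241 + 21269 = 95510
→ [25324, 40435, 38455, 59089, 94938, 95510]
Period 3:
Births: 38455 × 0.405 = 15574
10–19: 25324 × 0.96 = 24311
20–29: 40435 × 0.977 = 39505
30–39: 38455 × 0.945 = 36340
40–49: 59089 × 0.966 = 57080
50+: 94938 × 0.943 + 95510 × 0.262 = 89527 + 25024 = 114551
→ [15574, 24311, 39505, 36340, 57080, 114551]
Total: 395000 → 287361; change = -107639; percentage change = -27.3%

-27.3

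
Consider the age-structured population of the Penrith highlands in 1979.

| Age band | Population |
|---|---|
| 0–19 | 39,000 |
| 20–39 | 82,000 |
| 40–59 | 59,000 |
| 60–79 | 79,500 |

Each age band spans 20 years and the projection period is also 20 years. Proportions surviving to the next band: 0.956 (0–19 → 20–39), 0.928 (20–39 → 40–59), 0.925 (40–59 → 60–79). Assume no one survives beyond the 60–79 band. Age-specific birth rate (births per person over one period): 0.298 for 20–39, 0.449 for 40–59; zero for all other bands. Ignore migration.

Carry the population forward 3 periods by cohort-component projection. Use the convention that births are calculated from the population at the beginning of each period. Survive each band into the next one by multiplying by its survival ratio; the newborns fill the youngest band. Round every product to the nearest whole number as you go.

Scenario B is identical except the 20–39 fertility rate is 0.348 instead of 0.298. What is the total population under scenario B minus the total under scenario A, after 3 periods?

Let group 1 be 0–19 through group 4 = 60–79.
Period 1.
Births: 82000 × 0.298 = 24436  |  59000 × 0.449 = 26491 ⇒ total 50927
Group 2: 39000 × 0.956 = 37284
Group 3: 82000 × 0.928 = 76096
Group 4: 59000 × 0.925 = 54575
End of period: [50927, 37284, 76096, 54575]
Period 2.
Births: 37284 × 0.298 = 11111  |  76096 × 0.449 = 34167 ⇒ total 45278
Group 2: 50927 × 0.956 = 48686
Group 3: 37284 × 0.928 = 34600
Group 4: 76096 × 0.925 = 70389
End of period: [45278, 48686, 34600, 70389]
Period 3.
Births: 48686 × 0.298 = 14508  |  34600 × 0.449 = 15535 ⇒ total 30043
Group 2: 45278 × 0.956 = 43286
Group 3: 48686 × 0.928 = 45181
Group 4: 34600 × 0.925 = 32005
End of period: [30043, 43286, 45181, 32005]
Scenario A total after 3 periods: 150515
Scenario B projection —
Period 1.
Births: 82000 × 0.348 = 28536  |  59000 × 0.449 = 26491 ⇒ total 55027
Group 2: 39000 × 0.956 = 37284
Group 3: 82000 × 0.928 = 76096
Group 4: 59000 × 0.925 = 54575
End of period: [55027, 37284, 76096, 54575]
Period 2.
Births: 37284 × 0.348 = 12975  |  76096 × 0.449 = 34167 ⇒ total 47142
Group 2: 55027 × 0.956 = 52606
Group 3: 37284 × 0.928 = 34600
Group 4: 76096 × 0.925 = 70389
End of period: [47142, 52606, 34600, 70389]
Period 3.
Births: 52606 × 0.348 = 18307  |  34600 × 0.449 = 15535 ⇒ total 33842
Group 2: 47142 × 0.956 = 45068
Group 3: 52606 × 0.928 = 48818
Group 4: 34600 × 0.925 = 32005
End of period: [33842, 45068, 48818, 32005]
Scenario B total after 3 periods: 159733
Difference B − A = 159733 − 150515 = 9218

9218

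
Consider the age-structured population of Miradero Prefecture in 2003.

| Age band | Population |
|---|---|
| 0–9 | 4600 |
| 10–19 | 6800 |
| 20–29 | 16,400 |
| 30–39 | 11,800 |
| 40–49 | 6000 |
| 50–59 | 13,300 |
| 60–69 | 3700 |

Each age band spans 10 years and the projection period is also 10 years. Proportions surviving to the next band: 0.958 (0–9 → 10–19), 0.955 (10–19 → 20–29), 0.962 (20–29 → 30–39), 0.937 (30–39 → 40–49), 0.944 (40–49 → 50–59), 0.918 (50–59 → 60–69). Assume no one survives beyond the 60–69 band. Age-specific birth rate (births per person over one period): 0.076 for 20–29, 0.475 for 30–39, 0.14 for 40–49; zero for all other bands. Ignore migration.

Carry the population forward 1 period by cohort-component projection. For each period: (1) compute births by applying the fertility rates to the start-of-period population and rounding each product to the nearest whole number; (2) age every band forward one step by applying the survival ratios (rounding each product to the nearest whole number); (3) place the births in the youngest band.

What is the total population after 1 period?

[period 1]
Births: 16400 * 0.076 = 1246, 11800 * 0.475 = 5605, 6000 * 0.14 = 840 — total 7691
10–19: 4600 * 0.958 = 4407
20–29: 6800 * 0.955 = 6494
30–39: 16400 * 0.962 = 15777
40–49: 11800 * 0.937 = 11057
50–59: 6000 * 0.944 = 5664
60–69: 13300 * 0.918 = 12209
Population now: 0–9=7691, 10–19=4407, 20–29=6494, 30–39=15777, 40–49=11057, 50–59=5664, 60–69=12209
Total after period 1: 7691 + 4407 + 6494 + 15777 + 11057 + 5664 + 12209 = 63299

63299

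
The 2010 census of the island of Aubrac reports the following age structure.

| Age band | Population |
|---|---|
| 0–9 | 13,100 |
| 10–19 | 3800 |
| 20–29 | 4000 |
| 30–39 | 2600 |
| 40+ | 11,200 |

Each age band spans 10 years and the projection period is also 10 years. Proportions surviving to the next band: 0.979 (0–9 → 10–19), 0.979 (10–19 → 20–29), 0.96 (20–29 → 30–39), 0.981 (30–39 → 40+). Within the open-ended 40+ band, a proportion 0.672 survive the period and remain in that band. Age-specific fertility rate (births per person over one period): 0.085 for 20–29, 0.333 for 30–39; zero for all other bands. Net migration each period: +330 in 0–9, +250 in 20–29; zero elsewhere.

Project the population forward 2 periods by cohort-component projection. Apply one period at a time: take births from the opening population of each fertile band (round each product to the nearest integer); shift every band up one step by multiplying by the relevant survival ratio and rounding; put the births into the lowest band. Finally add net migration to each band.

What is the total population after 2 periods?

30606

Call the groups 1 to 5, youngest first.
Period 1:
Births: 4000 * 0.085 = 340  |  2600 * 0.333 = 866 → total 1206
Group 2: 13100 * 0.979 = 12825
Group 3: 3800 * 0.979 = 3720
Group 4: 4000 * 0.96 = 3840
Group 5: 2600 * 0.981 + 11200 * 0.672 = 2551 + 7526 = 10077
Net migration: Group 1 + 330 → 1536; Group 3 + 250 → 3970
Giving 1536 / 12825 / 3970 / 3840 / 10077.
Period 2:
Births: 3970 * 0.085 = 337  |  3840 * 0.333 = 1279 → total 1616
Group 2: 1536 * 0.979 = 1504
Group 3: 12825 * 0.979 = 12556
Group 4: 3970 * 0.96 = 3811
Group 5: 3840 * 0.981 + 10077 * 0.672 = 3767 + 6772 = 10539
Net migration: Group 1 + 330 → 1946; Group 3 + 250 → 12806
Giving 1946 / 1504 / 12806 / 3811 / 10539.
Total after period 2: 1946 + 1504 + 12806 + 3811 + 10539 = 30606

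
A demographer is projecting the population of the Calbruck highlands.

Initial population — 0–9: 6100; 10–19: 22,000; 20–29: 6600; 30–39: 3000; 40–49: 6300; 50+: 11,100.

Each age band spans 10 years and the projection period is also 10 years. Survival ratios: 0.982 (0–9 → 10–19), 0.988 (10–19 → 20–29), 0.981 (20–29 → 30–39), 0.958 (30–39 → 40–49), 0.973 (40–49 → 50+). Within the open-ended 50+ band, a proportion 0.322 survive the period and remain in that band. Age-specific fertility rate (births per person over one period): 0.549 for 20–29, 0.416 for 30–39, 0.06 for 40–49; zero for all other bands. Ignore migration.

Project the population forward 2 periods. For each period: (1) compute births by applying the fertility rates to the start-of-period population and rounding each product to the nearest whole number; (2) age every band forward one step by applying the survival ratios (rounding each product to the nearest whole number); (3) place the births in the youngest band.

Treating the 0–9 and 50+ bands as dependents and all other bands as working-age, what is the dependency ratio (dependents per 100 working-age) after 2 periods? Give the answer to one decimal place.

53.7

Numbering the groups 1..6 from youngest to oldest:
After projecting period 1:
Births: 6600 * 0.549 = 3623  |  3000 * 0.416 = 1248  |  6300 * 0.06 = 378 → 5249
Group 2: 6100 * 0.982 = 5990
Group 3: 22000 * 0.988 = 21736
Group 4: 6600 * 0.981 = 6475
Group 5: 3000 * 0.958 = 2874
Group 6: 6300 * 0.973 + 11100 * 0.322 = 6130 + 3574 = 9704
Population now: 0–9=5249, 10–19=5990, 20–29=21736, 30–39=6475, 40–49=2874, 50+=9704
After projecting period 2:
Births: 21736 * 0.549 = 11933  |  6475 * 0.416 = 2694  |  2874 * 0.06 = 172 → 14799
Group 2: 5249 * 0.982 = 5155
Group 3: 5990 * 0.988 = 5918
Group 4: 21736 * 0.981 = 21323
Group 5: 6475 * 0.958 = 6203
Group 6: 2874 * 0.973 + 9704 * 0.322 = 2796 + 3125 = 5921
Population now: 0–9=14799, 10–19=5155, 20–29=5918, 30–39=21323, 40–49=6203, 50+=5921
Dependents (band 0–9 + band 50+) = 14799 + 5921 = 20720; working-age = 38599; ratio = 20720/38599 × 100 = 53.7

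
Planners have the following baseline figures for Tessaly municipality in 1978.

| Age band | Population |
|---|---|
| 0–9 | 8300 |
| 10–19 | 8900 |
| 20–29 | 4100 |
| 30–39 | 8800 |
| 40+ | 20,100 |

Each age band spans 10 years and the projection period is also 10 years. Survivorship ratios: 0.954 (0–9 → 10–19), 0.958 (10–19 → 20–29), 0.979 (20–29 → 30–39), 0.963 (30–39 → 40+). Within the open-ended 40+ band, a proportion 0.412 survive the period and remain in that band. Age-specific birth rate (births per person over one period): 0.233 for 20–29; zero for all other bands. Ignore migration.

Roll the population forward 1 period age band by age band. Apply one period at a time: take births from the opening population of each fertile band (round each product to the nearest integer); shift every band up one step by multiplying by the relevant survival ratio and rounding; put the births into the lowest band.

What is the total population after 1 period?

After projecting period 1:
Births: 4100 × 0.233 = 955
10–19: 8300 × 0.954 = 7918
20–29: 8900 × 0.958 = 8526
30–39: 4100 × 0.979 = 4014
40+: 8800 × 0.963 + 20100 × 0.412 = 8474 + 8281 = 16755
→ [955, 7918, 8526, 4014, 16755]
Total after period 1: 955 + 7918 + 8526 + 4014 + 16755 = 38168

38168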